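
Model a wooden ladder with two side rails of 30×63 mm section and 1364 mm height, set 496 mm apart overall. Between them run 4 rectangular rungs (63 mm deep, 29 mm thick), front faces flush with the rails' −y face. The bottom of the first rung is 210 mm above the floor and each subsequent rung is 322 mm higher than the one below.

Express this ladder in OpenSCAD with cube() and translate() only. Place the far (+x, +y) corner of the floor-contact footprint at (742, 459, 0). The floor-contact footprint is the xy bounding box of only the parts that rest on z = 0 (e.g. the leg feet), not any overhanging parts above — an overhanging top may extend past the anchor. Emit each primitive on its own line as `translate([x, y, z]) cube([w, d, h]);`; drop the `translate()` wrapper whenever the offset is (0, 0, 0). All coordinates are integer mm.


// rung span = 496 - 2*30 = 436
// rung[k] z = 210 + k*322
translate([246, 396, 0]) cube([30, 63, 1364]);
translate([712, 396, 0]) cube([30, 63, 1364]);
translate([276, 396, 210]) cube([436, 63, 29]);
translate([276, 396, 532]) cube([436, 63, 29]);
translate([276, 396, 854]) cube([436, 63, 29]);
translate([276, 396, 1176]) cube([436, 63, 29]);


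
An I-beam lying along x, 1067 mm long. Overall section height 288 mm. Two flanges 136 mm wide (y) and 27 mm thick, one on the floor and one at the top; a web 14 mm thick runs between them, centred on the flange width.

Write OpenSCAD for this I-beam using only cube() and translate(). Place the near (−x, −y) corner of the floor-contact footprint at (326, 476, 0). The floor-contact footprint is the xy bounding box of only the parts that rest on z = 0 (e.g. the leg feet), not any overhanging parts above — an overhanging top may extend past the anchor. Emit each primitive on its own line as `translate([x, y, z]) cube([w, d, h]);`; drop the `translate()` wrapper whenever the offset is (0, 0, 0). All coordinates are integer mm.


translate([326, 476, 0]) cube([1067, 136, 27]);
translate([326, 537, 27]) cube([1067, 14, 234]);
translate([326, 476, 261]) cube([1067, 136, 27]);


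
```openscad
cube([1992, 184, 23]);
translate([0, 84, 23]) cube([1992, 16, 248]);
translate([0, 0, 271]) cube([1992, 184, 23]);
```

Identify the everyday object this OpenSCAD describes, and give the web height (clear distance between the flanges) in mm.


An I-beam. The web height is 248 mm.

Two wide flanges with a thin centred web — an I-beam. Overall 294 mm minus two 23 mm flanges gives a web of 294 − 2·23 = 248 mm.


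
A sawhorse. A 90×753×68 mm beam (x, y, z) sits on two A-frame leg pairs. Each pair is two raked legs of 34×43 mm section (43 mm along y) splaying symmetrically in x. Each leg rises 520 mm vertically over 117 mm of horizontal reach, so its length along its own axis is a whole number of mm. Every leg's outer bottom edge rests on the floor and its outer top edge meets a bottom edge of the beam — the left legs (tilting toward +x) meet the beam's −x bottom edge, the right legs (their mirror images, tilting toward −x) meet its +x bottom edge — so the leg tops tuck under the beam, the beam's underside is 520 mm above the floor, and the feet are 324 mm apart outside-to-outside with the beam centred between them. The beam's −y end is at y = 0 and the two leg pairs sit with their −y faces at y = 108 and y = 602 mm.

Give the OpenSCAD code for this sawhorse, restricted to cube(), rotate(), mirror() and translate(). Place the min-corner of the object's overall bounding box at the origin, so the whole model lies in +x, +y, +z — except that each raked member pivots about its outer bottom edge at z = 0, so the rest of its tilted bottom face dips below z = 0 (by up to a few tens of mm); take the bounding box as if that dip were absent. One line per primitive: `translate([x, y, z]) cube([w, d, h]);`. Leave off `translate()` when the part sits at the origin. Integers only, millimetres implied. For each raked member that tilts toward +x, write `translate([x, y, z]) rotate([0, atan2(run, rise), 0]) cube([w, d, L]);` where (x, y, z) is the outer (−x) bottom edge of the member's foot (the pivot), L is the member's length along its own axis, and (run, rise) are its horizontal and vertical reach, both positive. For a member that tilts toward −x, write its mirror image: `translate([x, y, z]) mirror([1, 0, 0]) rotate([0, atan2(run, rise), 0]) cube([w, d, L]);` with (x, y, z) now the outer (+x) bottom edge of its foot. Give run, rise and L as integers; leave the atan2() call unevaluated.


translate([117, 0, 520]) cube([90, 753, 68]);
translate([0, 108, 0]) rotate([0, atan2(117, 520), 0]) cube([34, 43, 533]);
translate([324, 108, 0]) mirror([1, 0, 0]) rotate([0, atan2(117, 520), 0]) cube([34, 43, 533]);
translate([0, 602, 0]) rotate([0, atan2(117, 520), 0]) cube([34, 43, 533]);
translate([324, 602, 0]) mirror([1, 0, 0]) rotate([0, atan2(117, 520), 0]) cube([34, 43, 533]);


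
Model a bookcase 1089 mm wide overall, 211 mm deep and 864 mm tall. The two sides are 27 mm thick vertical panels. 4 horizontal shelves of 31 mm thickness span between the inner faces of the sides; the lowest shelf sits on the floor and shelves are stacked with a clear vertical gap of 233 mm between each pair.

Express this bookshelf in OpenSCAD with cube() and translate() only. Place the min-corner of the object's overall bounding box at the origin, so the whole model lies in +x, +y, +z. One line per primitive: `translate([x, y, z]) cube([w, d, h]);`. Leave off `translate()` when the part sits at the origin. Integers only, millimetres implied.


cube([27, 211, 864]);
translate([1062, 0, 0]) cube([27, 211, 864]);
translate([27, 0, 0]) cube([1035, 211, 31]);
translate([27, 0, 264]) cube([1035, 211, 31]);
translate([27, 0, 528]) cube([1035, 211, 31]);
translate([27, 0, 792]) cube([1035, 211, 31]);


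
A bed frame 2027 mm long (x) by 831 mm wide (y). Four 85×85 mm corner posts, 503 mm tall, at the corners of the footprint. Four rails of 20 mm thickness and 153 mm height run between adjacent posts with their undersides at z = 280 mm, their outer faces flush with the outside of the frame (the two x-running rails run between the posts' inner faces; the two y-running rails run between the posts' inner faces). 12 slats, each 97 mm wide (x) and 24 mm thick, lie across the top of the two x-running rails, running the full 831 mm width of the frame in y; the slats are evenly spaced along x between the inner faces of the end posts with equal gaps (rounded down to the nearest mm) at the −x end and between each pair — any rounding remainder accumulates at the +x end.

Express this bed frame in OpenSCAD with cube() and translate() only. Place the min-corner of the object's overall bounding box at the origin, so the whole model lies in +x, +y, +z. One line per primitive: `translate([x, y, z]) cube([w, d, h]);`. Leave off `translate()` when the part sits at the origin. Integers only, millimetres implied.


cube([85, 85, 503]);
translate([0, 746, 0]) cube([85, 85, 503]);
translate([1942, 0, 0]) cube([85, 85, 503]);
translate([1942, 746, 0]) cube([85, 85, 503]);
translate([85, 0, 280]) cube([1857, 20, 153]);
translate([85, 811, 280]) cube([1857, 20, 153]);
translate([0, 85, 280]) cube([20, 661, 153]);
translate([2007, 85, 280]) cube([20, 661, 153]);
translate([138, 0, 433]) cube([97, 831, 24]);
translate([288, 0, 433]) cube([97, 831, 24]);
translate([438, 0, 433]) cube([97, 831, 24]);
translate([588, 0, 433]) cube([97, 831, 24]);
translate([738, 0, 433]) cube([97, 831, 24]);
translate([888, 0, 433]) cube([97, 831, 24]);
translate([1038, 0, 433]) cube([97, 831, 24]);
translate([1188, 0, 433]) cube([97, 831, 24]);
translate([1338, 0, 433]) cube([97, 831, 24]);
translate([1488, 0, 433]) cube([97, 831, 24]);
translate([1638, 0, 433]) cube([97, 831, 24]);
translate([1788, 0, 433]) cube([97, 831, 24]);


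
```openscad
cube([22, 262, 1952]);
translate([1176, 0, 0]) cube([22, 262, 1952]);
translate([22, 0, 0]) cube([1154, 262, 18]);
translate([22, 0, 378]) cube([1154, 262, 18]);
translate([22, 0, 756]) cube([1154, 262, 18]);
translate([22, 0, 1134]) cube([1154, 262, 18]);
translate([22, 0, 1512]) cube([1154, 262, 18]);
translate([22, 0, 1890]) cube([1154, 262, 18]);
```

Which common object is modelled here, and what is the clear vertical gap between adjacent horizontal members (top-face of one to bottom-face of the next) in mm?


A bookshelf. The clear shelf gap is 360 mm.

Two tall side panels with 6 horizontal boards between them — a bookshelf. The first two shelf undersides are at z = 0 and z = 378; with shelf thickness 18, the clear gap is 378 − 0 − 18 = 360 mm.


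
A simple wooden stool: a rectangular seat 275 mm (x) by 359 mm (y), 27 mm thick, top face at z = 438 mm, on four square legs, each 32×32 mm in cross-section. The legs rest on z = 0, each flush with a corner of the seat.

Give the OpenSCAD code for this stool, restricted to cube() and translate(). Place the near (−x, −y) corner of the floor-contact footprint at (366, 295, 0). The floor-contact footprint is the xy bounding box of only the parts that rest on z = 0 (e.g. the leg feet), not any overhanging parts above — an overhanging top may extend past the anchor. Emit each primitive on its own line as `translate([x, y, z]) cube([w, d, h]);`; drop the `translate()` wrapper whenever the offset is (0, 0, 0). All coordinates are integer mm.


// leg_h = 438 - 27 = 411
translate([366, 295, 411]) cube([275, 359, 27]);
translate([366, 295, 0]) cube([32, 32, 411]);
translate([609, 295, 0]) cube([32, 32, 411]);
translate([366, 622, 0]) cube([32, 32, 411]);
translate([609, 622, 0]) cube([32, 32, 411]);


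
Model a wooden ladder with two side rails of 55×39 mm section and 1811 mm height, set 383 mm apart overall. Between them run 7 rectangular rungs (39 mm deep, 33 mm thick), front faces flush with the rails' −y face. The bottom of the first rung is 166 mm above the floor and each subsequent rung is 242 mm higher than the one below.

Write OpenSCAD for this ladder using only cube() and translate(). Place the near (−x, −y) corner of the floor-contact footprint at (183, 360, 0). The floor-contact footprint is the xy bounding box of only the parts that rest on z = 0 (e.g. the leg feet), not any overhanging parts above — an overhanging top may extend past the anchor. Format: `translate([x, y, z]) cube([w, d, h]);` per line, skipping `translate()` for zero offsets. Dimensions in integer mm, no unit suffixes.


translate([183, 360, 0]) cube([55, 39, 1811]);
translate([511, 360, 0]) cube([55, 39, 1811]);
translate([238, 360, 166]) cube([273, 39, 33]);
translate([238, 360, 408]) cube([273, 39, 33]);
translate([238, 360, 650]) cube([273, 39, 33]);
translate([238, 360, 892]) cube([273, 39, 33]);
translate([238, 360, 1134]) cube([273, 39, 33]);
translate([238, 360, 1376]) cube([273, 39, 33]);
translate([238, 360, 1618]) cube([273, 39, 33]);


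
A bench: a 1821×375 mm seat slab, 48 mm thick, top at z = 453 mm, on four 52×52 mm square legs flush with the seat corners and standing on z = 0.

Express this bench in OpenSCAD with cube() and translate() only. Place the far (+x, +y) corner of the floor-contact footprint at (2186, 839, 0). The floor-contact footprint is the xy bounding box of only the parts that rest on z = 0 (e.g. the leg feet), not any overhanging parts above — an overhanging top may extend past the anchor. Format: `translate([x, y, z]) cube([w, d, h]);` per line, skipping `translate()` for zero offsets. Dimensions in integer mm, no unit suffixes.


translate([365, 464, 405]) cube([1821, 375, 48]);
translate([365, 464, 0]) cube([52, 52, 405]);
translate([365, 787, 0]) cube([52, 52, 405]);
translate([2134, 464, 0]) cube([52, 52, 405]);
translate([2134, 787, 0]) cube([52, 52, 405]);


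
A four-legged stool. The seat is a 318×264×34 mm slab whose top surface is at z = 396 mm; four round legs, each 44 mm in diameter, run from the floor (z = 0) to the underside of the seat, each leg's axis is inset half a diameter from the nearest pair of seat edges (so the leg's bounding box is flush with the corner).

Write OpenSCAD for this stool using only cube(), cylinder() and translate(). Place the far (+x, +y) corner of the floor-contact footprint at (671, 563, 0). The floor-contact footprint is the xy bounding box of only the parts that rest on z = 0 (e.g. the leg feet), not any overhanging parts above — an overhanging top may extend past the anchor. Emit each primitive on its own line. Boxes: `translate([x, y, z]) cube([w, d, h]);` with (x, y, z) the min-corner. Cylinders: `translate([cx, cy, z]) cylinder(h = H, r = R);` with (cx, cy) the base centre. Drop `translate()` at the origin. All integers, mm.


translate([353, 299, 362]) cube([318, 264, 34]);
translate([375, 321, 0]) cylinder(h = 362, r = 22);
translate([649, 321, 0]) cylinder(h = 362, r = 22);
translate([375, 541, 0]) cylinder(h = 362, r = 22);
translate([649, 541, 0]) cylinder(h = 362, r = 22);


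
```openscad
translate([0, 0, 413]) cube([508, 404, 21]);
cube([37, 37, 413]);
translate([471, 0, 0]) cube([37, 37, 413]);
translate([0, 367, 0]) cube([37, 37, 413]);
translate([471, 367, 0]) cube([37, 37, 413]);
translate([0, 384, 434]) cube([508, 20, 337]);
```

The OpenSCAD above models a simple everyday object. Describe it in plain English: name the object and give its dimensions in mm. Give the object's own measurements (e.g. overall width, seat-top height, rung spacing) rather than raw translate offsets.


A chair. The seat is a 508×404×21 mm slab with its top at z = 434 mm, on four 37×37 mm corner legs (flush with the seat edges, standing on z = 0). A flat backrest 20 mm thick, 337 mm tall, spans the full seat width and rises from the seat top along its +y edge, rear face flush with the rear of the seat.


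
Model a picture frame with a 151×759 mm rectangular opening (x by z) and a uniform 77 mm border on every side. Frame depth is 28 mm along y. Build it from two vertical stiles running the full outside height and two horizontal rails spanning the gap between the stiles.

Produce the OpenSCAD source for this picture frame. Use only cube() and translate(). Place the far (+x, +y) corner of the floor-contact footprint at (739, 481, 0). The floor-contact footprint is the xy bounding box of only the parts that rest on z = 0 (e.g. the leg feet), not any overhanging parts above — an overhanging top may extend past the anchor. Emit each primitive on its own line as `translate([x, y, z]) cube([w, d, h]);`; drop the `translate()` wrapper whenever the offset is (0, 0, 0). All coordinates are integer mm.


translate([434, 453, 0]) cube([77, 28, 913]);
translate([662, 453, 0]) cube([77, 28, 913]);
translate([511, 453, 0]) cube([151, 28, 77]);
translate([511, 453, 836]) cube([151, 28, 77]);


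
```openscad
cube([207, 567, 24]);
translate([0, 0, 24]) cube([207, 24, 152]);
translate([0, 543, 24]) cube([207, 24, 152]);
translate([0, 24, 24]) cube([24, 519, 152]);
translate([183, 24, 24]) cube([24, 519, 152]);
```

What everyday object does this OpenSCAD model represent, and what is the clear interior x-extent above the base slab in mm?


An open box. The internal width is 159 mm.

A 207×567 base slab with four walls standing on it — an open box. The base is 207 mm wide and the walls are 24 mm thick, so the internal width is 207 − 2 × 24 = 159 mm.


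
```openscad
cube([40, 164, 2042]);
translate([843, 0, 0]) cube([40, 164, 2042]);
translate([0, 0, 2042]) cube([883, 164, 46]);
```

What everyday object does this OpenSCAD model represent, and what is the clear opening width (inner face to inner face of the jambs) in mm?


A door frame. The clear opening width is 803 mm.

Two 2042 mm tall posts with a header on top — a door frame. The left jamb is 40 mm wide at x = 0; the right jamb starts at x = 843. The clear opening is 843 − 40 = 803 mm.


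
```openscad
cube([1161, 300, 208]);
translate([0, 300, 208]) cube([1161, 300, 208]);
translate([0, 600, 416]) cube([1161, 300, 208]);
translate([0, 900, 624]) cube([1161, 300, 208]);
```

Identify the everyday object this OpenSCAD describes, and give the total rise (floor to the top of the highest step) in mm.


A staircase. The total rise is 832 mm.

4 identical blocks, each offset up and back from the previous — a staircase. Each step is 208 mm tall and there are 4 of them, so the total rise is 4 × 208 = 832 mm.


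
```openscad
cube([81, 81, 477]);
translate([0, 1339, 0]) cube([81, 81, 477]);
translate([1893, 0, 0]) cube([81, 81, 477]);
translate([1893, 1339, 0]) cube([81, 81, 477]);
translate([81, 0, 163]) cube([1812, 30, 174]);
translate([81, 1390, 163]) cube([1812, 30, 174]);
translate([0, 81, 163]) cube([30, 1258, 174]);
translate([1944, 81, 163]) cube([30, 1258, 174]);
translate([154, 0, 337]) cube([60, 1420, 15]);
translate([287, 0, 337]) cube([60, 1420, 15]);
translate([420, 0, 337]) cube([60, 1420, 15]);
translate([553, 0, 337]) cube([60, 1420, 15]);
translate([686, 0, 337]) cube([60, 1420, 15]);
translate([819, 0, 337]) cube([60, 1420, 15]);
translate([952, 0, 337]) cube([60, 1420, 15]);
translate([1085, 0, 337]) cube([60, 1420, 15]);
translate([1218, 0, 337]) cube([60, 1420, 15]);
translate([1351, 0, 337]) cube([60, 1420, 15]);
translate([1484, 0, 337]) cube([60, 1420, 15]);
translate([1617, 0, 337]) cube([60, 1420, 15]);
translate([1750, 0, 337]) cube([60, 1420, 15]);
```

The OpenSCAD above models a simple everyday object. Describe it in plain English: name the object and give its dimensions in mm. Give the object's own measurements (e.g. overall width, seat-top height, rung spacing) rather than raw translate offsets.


A bed frame 1974 mm long (x) by 1420 mm wide (y). Four 81×81 mm corner posts, 477 mm tall, at the corners of the footprint. Four rails of 30 mm thickness and 174 mm height run between adjacent posts with their undersides at z = 163 mm, their outer faces flush with the outside of the frame (the two x-running rails run between the posts' inner faces; the two y-running rails run between the posts' inner faces). 13 slats, each 60 mm wide (x) and 15 mm thick, lie across the top of the two x-running rails, running the full 1420 mm width of the frame in y; along x they sit between the end posts with a 73 mm gap after the −x posts and between neighbouring slats, leaving 83 mm before the +x posts.


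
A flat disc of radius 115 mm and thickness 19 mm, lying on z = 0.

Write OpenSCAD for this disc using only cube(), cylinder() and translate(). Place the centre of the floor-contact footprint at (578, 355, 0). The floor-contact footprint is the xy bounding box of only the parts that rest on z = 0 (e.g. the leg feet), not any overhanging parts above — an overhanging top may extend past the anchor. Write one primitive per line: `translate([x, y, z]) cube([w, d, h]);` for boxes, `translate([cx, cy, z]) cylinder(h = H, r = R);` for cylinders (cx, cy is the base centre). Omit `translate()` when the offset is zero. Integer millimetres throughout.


translate([578, 355, 0]) cylinder(h = 19, r = 115);


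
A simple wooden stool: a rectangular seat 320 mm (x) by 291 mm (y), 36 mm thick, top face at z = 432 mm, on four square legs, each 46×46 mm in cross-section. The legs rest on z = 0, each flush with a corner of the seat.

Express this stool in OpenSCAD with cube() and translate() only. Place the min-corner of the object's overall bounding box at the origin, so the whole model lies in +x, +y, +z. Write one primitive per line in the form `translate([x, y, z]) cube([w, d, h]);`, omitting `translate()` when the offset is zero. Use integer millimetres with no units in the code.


translate([0, 0, 396]) cube([320, 291, 36]);
cube([46, 46, 396]);
translate([274, 0, 0]) cube([46, 46, 396]);
translate([0, 245, 0]) cube([46, 46, 396]);
translate([274, 245, 0]) cube([46, 46, 396]);


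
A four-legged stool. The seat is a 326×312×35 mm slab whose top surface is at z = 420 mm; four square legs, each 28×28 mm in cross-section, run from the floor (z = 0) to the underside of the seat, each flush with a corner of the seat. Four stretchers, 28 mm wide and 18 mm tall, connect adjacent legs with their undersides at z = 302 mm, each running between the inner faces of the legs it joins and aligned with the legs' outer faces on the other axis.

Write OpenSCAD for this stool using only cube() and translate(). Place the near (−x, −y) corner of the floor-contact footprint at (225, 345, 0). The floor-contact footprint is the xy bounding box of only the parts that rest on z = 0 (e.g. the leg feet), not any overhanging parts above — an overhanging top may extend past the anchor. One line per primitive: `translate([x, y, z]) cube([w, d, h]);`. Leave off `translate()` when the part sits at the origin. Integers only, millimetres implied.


translate([225, 345, 385]) cube([326, 312, 35]);
translate([225, 345, 0]) cube([28, 28, 385]);
translate([523, 345, 0]) cube([28, 28, 385]);
translate([225, 629, 0]) cube([28, 28, 385]);
translate([523, 629, 0]) cube([28, 28, 385]);
translate([253, 345, 302]) cube([270, 28, 18]);
translate([253, 629, 302]) cube([270, 28, 18]);
translate([225, 373, 302]) cube([28, 256, 18]);
translate([523, 373, 302]) cube([28, 256, 18]);


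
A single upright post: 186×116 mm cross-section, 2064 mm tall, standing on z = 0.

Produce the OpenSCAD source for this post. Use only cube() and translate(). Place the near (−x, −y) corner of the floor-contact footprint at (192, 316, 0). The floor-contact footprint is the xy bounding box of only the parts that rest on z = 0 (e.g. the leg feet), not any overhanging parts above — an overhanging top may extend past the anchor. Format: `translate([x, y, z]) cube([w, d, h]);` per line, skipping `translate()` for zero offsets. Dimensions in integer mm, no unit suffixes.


translate([192, 316, 0]) cube([186, 116, 2064]);


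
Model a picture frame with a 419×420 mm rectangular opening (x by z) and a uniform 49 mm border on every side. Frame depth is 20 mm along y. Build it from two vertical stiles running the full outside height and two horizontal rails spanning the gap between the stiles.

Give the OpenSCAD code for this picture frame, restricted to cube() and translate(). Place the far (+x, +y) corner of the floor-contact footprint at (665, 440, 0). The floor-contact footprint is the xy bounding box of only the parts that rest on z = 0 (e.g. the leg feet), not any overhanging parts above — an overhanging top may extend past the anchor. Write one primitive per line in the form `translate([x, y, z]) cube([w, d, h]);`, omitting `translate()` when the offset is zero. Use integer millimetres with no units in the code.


translate([148, 420, 0]) cube([49, 20, 518]);
translate([616, 420, 0]) cube([49, 20, 518]);
translate([197, 420, 0]) cube([419, 20, 49]);
translate([197, 420, 469]) cube([419, 20, 49]);


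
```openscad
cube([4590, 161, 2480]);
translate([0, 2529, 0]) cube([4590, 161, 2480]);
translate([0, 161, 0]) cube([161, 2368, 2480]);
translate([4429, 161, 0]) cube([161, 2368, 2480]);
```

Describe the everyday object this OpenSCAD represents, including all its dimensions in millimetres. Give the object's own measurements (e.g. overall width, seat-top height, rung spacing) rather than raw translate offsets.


The wall frame of a small rectangular building: four walls, each 2480 mm tall and 161 mm thick, enclosing a footprint 4590 mm (x) by 2690 mm (y) outside-to-outside, with no floor or roof. The front and back walls (the −y and +y sides) span the full width; the two side walls fit between them.


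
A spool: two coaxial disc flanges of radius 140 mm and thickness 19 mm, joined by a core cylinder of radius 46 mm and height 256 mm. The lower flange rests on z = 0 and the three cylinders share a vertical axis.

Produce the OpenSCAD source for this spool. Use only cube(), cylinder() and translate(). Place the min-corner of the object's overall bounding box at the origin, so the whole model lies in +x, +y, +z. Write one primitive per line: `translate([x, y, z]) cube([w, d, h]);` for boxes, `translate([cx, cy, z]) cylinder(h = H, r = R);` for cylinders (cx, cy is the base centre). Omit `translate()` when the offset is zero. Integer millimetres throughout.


translate([140, 140, 0]) cylinder(h = 19, r = 140);
translate([140, 140, 19]) cylinder(h = 256, r = 46);
translate([140, 140, 275]) cylinder(h = 19, r = 140);


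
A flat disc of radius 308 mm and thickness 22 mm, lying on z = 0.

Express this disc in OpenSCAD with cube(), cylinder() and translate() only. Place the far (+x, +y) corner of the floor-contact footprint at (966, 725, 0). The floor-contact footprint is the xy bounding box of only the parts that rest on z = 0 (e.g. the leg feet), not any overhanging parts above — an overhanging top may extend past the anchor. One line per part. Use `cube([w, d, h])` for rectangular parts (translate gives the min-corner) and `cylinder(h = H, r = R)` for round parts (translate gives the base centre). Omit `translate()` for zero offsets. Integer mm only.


translate([658, 417, 0]) cylinder(h = 22, r = 308);


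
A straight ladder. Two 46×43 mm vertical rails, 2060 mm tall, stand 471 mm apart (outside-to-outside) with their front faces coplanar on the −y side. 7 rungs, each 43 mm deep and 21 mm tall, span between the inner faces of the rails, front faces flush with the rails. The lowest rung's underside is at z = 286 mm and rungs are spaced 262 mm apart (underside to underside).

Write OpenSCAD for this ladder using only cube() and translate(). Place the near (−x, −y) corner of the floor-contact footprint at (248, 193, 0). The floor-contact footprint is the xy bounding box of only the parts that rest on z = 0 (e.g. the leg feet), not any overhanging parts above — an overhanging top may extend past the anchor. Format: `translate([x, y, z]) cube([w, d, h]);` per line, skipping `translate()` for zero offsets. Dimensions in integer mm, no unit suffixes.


// rung span = 471 - 2*46 = 379
// rung[k] z = 286 + k*262
translate([248, 193, 0]) cube([46, 43, 2060]);
translate([673, 193, 0]) cube([46, 43, 2060]);
translate([294, 193, 286]) cube([379, 43, 21]);
translate([294, 193, 548]) cube([379, 43, 21]);
translate([294, 193, 810]) cube([379, 43, 21]);
translate([294, 193, 1072]) cube([379, 43, 21]);
translate([294, 193, 1334]) cube([379, 43, 21]);
translate([294, 193, 1596]) cube([379, 43, 21]);
translate([294, 193, 1858]) cube([379, 43, 21]);


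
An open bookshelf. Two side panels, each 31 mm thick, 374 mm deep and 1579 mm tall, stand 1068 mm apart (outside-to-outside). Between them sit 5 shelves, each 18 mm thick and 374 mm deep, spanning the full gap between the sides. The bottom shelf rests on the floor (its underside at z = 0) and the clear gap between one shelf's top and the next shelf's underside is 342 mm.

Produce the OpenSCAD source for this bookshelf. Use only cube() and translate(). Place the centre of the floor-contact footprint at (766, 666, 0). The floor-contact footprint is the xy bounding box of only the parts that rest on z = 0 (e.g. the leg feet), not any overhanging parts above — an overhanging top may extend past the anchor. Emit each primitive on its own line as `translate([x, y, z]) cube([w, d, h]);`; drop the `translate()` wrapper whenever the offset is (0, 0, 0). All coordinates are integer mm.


translate([232, 479, 0]) cube([31, 374, 1579]);
translate([1269, 479, 0]) cube([31, 374, 1579]);
translate([263, 479, 0]) cube([1006, 374, 18]);
translate([263, 479, 360]) cube([1006, 374, 18]);
translate([263, 479, 720]) cube([1006, 374, 18]);
translate([263, 479, 1080]) cube([1006, 374, 18]);
translate([263, 479, 1440]) cube([1006, 374, 18]);


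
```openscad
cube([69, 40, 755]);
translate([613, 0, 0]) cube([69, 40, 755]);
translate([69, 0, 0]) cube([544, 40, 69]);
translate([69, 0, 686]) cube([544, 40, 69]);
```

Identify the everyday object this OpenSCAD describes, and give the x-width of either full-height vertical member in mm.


A picture frame. The border width is 69 mm.

Four thin pieces enclosing a rectangular opening — a picture frame. The two full-height stiles are 755 mm tall; the top rail sits at z = 686 and is 69 mm tall, so the border above the opening is 755 − 686 = 69 mm, matching the stile x-width.


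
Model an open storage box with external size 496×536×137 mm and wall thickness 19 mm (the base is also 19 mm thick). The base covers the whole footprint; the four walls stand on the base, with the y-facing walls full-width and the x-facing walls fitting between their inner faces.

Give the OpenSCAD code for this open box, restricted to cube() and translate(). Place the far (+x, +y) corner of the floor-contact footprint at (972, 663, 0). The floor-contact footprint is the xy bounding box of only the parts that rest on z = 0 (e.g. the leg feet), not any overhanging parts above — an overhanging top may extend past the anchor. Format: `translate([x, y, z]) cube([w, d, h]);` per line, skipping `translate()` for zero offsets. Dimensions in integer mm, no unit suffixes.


translate([476, 127, 0]) cube([496, 536, 19]);
translate([476, 127, 19]) cube([496, 19, 118]);
translate([476, 644, 19]) cube([496, 19, 118]);
translate([476, 146, 19]) cube([19, 498, 118]);
translate([953, 146, 19]) cube([19, 498, 118]);


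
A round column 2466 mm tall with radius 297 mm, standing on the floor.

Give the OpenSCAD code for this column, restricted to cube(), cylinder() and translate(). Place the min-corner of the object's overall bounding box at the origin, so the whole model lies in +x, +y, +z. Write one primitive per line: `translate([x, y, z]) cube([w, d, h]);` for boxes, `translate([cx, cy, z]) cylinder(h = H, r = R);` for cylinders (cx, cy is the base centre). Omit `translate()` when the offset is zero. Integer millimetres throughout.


translate([297, 297, 0]) cylinder(h = 2466, r = 297);


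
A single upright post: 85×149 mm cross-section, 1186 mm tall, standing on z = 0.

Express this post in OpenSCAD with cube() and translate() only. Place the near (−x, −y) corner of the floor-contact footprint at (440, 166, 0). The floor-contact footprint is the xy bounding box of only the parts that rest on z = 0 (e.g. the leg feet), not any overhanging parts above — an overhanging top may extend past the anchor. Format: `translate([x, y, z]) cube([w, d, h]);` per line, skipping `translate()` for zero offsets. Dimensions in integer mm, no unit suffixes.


translate([440, 166, 0]) cube([85, 149, 1186]);


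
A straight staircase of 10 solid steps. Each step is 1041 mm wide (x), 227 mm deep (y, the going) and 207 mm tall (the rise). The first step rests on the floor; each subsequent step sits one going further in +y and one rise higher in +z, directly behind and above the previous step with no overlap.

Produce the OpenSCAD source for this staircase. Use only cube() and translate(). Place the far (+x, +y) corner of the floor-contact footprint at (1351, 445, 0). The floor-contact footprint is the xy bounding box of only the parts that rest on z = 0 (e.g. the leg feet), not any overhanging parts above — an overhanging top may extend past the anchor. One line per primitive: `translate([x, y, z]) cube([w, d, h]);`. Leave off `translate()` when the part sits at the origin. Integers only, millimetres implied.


translate([310, 218, 0]) cube([1041, 227, 207]);
translate([310, 445, 207]) cube([1041, 227, 207]);
translate([310, 672, 414]) cube([1041, 227, 207]);
translate([310, 899, 621]) cube([1041, 227, 207]);
translate([310, 1126, 828]) cube([1041, 227, 207]);
translate([310, 1353, 1035]) cube([1041, 227, 207]);
translate([310, 1580, 1242]) cube([1041, 227, 207]);
translate([310, 1807, 1449]) cube([1041, 227, 207]);
translate([310, 2034, 1656]) cube([1041, 227, 207]);
translate([310, 2261, 1863]) cube([1041, 227, 207]);


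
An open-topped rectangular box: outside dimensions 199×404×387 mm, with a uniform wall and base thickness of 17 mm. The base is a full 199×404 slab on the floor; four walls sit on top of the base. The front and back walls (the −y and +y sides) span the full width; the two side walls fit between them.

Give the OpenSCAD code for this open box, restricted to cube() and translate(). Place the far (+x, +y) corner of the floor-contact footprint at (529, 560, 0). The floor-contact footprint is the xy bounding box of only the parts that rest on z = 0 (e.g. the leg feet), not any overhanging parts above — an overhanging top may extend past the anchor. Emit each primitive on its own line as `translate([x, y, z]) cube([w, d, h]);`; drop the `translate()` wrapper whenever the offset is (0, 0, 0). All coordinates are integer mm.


translate([330, 156, 0]) cube([199, 404, 17]);
translate([330, 156, 17]) cube([199, 17, 370]);
translate([330, 543, 17]) cube([199, 17, 370]);
translate([330, 173, 17]) cube([17, 370, 370]);
translate([512, 173, 17]) cube([17, 370, 370]);


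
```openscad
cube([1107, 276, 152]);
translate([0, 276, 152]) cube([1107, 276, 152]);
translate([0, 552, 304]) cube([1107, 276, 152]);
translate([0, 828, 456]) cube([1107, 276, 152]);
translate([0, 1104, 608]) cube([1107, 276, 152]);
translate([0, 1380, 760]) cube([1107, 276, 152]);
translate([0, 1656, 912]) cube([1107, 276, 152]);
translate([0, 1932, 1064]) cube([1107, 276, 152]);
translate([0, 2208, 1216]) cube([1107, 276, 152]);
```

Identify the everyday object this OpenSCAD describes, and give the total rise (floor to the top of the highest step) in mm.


A staircase. The total rise is 1368 mm.

9 identical blocks, each offset up and back from the previous — a staircase. Each step is 152 mm tall and there are 9 of them, so the total rise is 9 × 152 = 1368 mm.


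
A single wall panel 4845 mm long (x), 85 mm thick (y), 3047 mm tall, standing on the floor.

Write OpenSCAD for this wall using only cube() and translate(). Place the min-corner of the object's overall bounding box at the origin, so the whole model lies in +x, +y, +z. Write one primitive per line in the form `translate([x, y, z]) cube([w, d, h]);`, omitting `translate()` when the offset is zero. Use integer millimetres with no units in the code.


cube([4845, 85, 3047]);


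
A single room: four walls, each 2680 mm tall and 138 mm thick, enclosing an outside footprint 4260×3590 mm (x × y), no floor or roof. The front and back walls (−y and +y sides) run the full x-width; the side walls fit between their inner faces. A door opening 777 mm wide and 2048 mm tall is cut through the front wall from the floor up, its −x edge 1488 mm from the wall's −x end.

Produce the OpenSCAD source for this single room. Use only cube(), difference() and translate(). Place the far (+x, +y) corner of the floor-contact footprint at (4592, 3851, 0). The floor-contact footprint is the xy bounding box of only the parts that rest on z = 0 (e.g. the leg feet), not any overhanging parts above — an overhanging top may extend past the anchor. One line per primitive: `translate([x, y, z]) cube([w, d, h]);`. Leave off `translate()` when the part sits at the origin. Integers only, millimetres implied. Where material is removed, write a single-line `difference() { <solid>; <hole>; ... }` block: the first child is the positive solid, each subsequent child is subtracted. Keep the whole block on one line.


difference() { translate([332, 261, 0]) cube([4260, 138, 2680]); translate([1820, 261, 0]) cube([777, 138, 2048]); }
translate([332, 3713, 0]) cube([4260, 138, 2680]);
translate([332, 399, 0]) cube([138, 3314, 2680]);
translate([4454, 399, 0]) cube([138, 3314, 2680]);


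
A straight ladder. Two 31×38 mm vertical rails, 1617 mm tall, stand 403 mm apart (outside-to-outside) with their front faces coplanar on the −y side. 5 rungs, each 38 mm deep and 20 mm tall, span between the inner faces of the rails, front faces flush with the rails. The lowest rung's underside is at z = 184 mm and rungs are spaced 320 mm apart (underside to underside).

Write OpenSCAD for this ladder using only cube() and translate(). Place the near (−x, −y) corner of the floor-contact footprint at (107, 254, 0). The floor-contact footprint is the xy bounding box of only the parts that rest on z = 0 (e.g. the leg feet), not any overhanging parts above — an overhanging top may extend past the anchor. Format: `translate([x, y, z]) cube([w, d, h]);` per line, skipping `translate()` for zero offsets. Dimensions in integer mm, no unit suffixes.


translate([107, 254, 0]) cube([31, 38, 1617]);
translate([479, 254, 0]) cube([31, 38, 1617]);
translate([138, 254, 184]) cube([341, 38, 20]);
translate([138, 254, 504]) cube([341, 38, 20]);
translate([138, 254, 824]) cube([341, 38, 20]);
translate([138, 254, 1144]) cube([341, 38, 20]);
translate([138, 254, 1464]) cube([341, 38, 20]);


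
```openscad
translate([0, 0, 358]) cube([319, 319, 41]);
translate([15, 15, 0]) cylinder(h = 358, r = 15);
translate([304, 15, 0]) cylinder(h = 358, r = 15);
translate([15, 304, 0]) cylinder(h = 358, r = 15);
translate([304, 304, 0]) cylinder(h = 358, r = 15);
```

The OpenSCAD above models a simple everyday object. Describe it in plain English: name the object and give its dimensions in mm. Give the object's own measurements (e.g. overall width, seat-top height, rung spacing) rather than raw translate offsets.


A four-legged stool. The seat is a 319×319×41 mm slab whose top surface is at z = 399 mm; four round legs, each 30 mm in diameter, run from the floor (z = 0) to the underside of the seat, each leg's axis is inset half a diameter from the nearest pair of seat edges (so the leg's bounding box is flush with the corner).


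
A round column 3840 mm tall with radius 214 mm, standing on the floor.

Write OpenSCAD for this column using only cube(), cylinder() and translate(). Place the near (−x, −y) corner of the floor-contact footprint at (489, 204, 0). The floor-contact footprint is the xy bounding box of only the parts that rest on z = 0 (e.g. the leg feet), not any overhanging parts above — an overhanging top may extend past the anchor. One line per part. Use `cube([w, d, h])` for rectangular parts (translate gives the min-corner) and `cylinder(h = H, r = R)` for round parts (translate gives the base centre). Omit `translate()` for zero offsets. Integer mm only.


translate([703, 418, 0]) cylinder(h = 3840, r = 214);


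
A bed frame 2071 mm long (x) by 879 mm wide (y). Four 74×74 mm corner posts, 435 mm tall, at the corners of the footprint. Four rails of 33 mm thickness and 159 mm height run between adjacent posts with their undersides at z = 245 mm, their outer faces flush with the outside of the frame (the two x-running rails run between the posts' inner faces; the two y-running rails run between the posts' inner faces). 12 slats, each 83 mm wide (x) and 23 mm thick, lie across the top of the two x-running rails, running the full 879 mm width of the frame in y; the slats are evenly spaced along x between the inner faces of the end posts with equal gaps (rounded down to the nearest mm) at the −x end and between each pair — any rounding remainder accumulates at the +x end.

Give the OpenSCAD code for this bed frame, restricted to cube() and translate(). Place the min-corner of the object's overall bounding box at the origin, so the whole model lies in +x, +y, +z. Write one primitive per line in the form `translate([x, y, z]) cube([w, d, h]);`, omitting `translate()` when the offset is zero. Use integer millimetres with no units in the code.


cube([74, 74, 435]);
translate([0, 805, 0]) cube([74, 74, 435]);
translate([1997, 0, 0]) cube([74, 74, 435]);
translate([1997, 805, 0]) cube([74, 74, 435]);
translate([74, 0, 245]) cube([1923, 33, 159]);
translate([74, 846, 245]) cube([1923, 33, 159]);
translate([0, 74, 245]) cube([33, 731, 159]);
translate([2038, 74, 245]) cube([33, 731, 159]);
translate([145, 0, 404]) cube([83, 879, 23]);
translate([299, 0, 404]) cube([83, 879, 23]);
translate([453, 0, 404]) cube([83, 879, 23]);
translate([607, 0, 404]) cube([83, 879, 23]);
translate([761, 0, 404]) cube([83, 879, 23]);
translate([915, 0, 404]) cube([83, 879, 23]);
translate([1069, 0, 404]) cube([83, 879, 23]);
translate([1223, 0, 404]) cube([83, 879, 23]);
translate([1377, 0, 404]) cube([83, 879, 23]);
translate([1531, 0, 404]) cube([83, 879, 23]);
translate([1685, 0, 404]) cube([83, 879, 23]);
translate([1839, 0, 404]) cube([83, 879, 23]);
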